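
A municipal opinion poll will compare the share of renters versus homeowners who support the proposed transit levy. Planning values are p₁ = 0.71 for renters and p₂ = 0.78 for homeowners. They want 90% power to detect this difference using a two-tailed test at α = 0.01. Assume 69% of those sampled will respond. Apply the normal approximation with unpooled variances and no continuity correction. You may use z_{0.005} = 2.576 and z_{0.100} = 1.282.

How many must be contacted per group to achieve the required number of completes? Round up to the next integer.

n = 1662 per group

n = (z_{α/2} + z_β)² · [p₁(1−p₁) + p₂(1−p₂)] / (p₁ − p₂)²
  = (2.576 + 1.282)² · (0.71·0.29 + 0.78·0.22) / (-0.07)²
  = (3.858)² · (0.2059 + 0.1716) / 0.0049
  = 14.8842 · 0.3775 / 0.0049
  = 1146.69
Adjust for 69% response: 1146.69 / 0.69 = 1661.87.
Round up → n = 1662 per group.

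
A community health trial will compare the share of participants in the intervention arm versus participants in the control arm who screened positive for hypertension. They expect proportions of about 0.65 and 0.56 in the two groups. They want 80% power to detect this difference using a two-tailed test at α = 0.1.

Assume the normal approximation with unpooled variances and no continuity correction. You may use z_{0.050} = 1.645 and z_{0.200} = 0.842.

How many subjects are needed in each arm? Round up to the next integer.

n = (z_{α/2} + z_β)² · [p₁(1−p₁) + p₂(1−p₂)] / (p₁ − p₂)²
  = (1.645 + 0.842)² · (0.65·0.35 + 0.56·0.44) / (0.09)²
  = (2.487)² · (0.2275 + 0.2464) / 0.0081
  = 6.1852 · 0.4739 / 0.0081
  = 361.87
Round up → n = 362 per group.

n = 362 per group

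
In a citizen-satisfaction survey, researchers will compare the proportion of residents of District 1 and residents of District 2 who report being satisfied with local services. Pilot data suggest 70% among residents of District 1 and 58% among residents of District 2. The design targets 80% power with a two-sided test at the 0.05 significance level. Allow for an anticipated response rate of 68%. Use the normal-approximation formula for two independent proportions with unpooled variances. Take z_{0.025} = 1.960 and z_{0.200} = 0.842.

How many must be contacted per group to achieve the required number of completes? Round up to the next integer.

n = 364 per group

n = (z_{α/2} + z_β)² · [p₁(1−p₁) + p₂(1−p₂)] / (p₁ − p₂)²
  = (1.960 + 0.842)² · (0.70·0.30 + 0.58·0.42) / (0.12)²
  = (2.802)² · (0.2100 + 0.2436) / 0.0144
  = 7.8512 · 0.4536 / 0.0144
  = 247.31
Adjust for 68% response: 247.31 / 0.68 = 363.70.
Round up → n = 364 per group.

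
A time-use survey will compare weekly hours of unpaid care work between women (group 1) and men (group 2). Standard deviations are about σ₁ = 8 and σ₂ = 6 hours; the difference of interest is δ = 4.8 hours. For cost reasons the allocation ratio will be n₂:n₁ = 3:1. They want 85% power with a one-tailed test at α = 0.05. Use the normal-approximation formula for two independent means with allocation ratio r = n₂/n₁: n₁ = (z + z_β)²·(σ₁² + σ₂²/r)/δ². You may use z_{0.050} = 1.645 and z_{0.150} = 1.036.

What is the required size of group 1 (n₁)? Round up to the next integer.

n₁ = (z_α + z_β)² · (σ₁² + σ₂²/r) / δ²
   = (1.645 + 1.036)² · (8² + 6²/3) / 4.8²
   = 7.1878 · (64 + 12) / 23.04
   = 7.1878 · 76 / 23.04
   = 23.71
Round up → n₁ = 24; n₂ = r·n₁ = 3 × 24 = 72.

n₁ = 24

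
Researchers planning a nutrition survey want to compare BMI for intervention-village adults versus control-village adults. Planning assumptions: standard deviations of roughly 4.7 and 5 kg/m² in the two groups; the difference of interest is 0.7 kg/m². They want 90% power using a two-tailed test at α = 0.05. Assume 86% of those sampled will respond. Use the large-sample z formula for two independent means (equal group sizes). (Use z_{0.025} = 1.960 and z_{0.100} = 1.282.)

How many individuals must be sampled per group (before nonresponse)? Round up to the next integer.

n = (z_{α/2} + z_β)² · (σ₁² + σ₂²) / δ²
  = (1.960 + 1.282)² · (4.7² + 5² = 47.09) / 0.7²
  = 10.5106 · 47.09 / 0.49
  = 1010.09
Adjust for 86% response: 1010.09 / 0.86 = 1174.52.
Round up → n = 1175 per group.

n = 1175 per group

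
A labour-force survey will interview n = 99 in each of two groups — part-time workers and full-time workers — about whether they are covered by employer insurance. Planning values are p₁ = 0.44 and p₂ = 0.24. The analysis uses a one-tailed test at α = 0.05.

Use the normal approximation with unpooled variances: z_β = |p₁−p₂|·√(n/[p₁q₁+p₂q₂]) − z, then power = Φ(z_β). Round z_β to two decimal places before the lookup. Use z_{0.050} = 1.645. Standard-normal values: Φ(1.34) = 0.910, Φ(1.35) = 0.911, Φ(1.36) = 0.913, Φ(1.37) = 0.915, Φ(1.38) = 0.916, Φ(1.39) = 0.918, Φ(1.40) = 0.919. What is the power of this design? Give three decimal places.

z_β = |p₁−p₂|·√(n/[p₁q₁+p₂q₂]) − z_α
    = 0.20 · √(99/0.4288) − 1.645
    = 0.20 · 15.1946 − 1.645
    = 3.0389 − 1.645 = 1.3939 → 1.39
Power = Φ(1.39) = 0.918.

Power ≈ 0.918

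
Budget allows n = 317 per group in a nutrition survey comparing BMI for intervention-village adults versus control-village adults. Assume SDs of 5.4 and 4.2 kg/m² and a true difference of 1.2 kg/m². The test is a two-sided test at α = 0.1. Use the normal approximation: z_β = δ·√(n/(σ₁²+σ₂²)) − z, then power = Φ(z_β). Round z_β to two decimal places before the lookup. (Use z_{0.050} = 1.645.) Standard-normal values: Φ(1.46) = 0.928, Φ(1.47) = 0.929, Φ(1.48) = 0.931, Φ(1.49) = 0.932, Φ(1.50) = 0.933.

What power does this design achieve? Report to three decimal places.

Power ≈ 0.931

z_β = δ·√(n/(σ₁²+σ₂²)) − z_{α/2}
    = 1.2 · √(317/46.8) − 1.645
    = 1.2 · 2.60260 − 1.645
    = 3.1231 − 1.645 = 1.4781 → 1.48
Power = Φ(1.48) = 0.931.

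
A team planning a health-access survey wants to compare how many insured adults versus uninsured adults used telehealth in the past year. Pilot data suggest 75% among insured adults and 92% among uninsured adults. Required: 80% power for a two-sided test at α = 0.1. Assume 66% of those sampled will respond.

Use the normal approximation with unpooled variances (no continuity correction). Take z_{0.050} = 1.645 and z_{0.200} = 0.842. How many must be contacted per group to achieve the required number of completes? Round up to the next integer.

n = (z_{α/2} + z_β)² · [p₁(1−p₁) + p₂(1−p₂)] / (p₁ − p₂)²
  = (1.645 + 0.842)² · (0.75·0.25 + 0.92·0.08) / (-0.17)²
  = (2.487)² · (0.1875 + 0.0736) / 0.0289
  = 6.1852 · 0.2611 / 0.0289
  = 55.88
Adjust for 66% response: 55.88 / 0.66 = 84.67.
Round up → n = 85 per group.

n = 85 per group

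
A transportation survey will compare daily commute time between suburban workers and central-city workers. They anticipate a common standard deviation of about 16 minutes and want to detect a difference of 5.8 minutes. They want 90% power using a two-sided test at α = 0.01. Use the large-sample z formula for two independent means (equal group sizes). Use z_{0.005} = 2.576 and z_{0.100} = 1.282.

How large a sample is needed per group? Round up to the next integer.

n = (z_{α/2} + z_β)² · (σ₁² + σ₂²) / δ²
  = (2.576 + 1.282)² · (2·16² = 512) / 5.8²
  = 14.8842 · 512 / 33.64
  = 226.54
Round up → n = 227 per group.

n = 227 per group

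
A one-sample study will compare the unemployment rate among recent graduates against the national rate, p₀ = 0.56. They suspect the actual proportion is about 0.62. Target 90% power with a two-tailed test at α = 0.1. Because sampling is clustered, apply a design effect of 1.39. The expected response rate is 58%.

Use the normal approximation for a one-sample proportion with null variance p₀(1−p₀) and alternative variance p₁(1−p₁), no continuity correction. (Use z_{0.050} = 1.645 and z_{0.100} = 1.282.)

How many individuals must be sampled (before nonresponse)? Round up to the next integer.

n = [z_{α/2}·√(p₀q₀) + z_β·√(p₁q₁)]² / (p₁ − p₀)²
  = [1.645·√(0.56·0.44) + 1.282·√(0.62·0.38)]² / (0.06)²
  = [1.645·0.4964 + 1.282·0.4854]² / 0.0036
  = [1.4388]² / 0.0036
  = 575.06
Design effect: 1.39 × 575.06 = 799.33.
Adjust for 58% response: 799.33 / 0.58 = 1378.16.
Round up → n = 1379.

n = 1379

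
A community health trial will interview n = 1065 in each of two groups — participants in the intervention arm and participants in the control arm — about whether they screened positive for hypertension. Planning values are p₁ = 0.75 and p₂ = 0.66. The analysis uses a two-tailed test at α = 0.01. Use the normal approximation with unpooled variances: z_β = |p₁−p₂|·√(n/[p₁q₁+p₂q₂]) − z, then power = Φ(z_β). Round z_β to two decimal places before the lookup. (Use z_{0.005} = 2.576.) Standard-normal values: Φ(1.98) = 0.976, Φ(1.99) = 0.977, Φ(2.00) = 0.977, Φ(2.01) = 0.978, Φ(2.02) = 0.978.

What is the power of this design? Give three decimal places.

Power ≈ 0.977

z_β = |p₁−p₂|·√(n/[p₁q₁+p₂q₂]) − z_{α/2}
    = 0.09 · √(1065/0.4119) − 2.576
    = 0.09 · 50.8486 − 2.576
    = 4.5764 − 2.576 = 2.0004 → 2.00
Power = Φ(2.00) = 0.977.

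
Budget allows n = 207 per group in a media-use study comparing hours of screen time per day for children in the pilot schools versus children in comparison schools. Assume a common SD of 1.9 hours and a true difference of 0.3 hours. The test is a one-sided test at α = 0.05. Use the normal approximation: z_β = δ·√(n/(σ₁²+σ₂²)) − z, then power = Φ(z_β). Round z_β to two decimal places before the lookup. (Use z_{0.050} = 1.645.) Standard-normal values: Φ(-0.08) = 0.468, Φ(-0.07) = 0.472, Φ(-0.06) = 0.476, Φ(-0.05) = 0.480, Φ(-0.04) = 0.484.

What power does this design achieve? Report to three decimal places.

Power ≈ 0.484

z_β = δ·√(n/(σ₁²+σ₂²)) − z_α
    = 0.3 · √(207/7.22) − 1.645
    = 0.3 · 5.35447 − 1.645
    = 1.6063 − 1.645 = -0.0387 → -0.04
Power = Φ(-0.04) = 0.484.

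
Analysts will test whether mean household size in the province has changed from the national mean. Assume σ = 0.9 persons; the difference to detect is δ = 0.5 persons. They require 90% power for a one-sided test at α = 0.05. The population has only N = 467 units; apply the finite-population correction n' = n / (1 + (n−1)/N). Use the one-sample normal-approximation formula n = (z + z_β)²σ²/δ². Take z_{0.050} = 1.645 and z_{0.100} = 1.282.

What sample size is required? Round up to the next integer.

n = 27

n = (z_α + z_β)² · σ² / δ²
  = (1.645 + 1.282)² · 0.9² / 0.5²
  = 8.5673 · 0.81 / 0.25
  = 27.76
Finite-population correction (N = 467): 27.76 / (1 + (27.76 − 1)/467) = 26.25.
Round up → n = 27.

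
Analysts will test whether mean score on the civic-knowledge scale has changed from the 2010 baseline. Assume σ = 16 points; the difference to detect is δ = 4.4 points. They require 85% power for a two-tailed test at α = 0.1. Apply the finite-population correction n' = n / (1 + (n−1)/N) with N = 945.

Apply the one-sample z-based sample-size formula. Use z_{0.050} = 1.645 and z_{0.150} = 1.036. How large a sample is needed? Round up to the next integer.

n = 87

n = (z_{α/2} + z_β)² · σ² / δ²
  = (1.645 + 1.036)² · 16² / 4.4²
  = 7.1878 · 256 / 19.36
  = 95.04
Finite-population correction (N = 945): 95.04 / (1 + (95.04 − 1)/945) = 86.44.
Round up → n = 87.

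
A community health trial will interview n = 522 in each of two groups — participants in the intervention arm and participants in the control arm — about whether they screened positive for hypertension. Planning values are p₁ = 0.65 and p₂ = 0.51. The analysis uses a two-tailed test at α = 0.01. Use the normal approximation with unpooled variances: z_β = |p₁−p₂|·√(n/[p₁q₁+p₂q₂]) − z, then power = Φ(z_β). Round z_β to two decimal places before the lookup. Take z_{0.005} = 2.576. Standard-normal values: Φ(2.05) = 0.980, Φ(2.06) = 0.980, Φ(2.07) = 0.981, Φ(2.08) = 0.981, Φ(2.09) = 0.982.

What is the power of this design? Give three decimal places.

z_β = |p₁−p₂|·√(n/[p₁q₁+p₂q₂]) − z_{α/2}
    = 0.14 · √(522/0.4774) − 2.576
    = 0.14 · 33.0669 − 2.576
    = 4.6294 − 2.576 = 2.0534 → 2.05
Power = Φ(2.05) = 0.980.

Power ≈ 0.980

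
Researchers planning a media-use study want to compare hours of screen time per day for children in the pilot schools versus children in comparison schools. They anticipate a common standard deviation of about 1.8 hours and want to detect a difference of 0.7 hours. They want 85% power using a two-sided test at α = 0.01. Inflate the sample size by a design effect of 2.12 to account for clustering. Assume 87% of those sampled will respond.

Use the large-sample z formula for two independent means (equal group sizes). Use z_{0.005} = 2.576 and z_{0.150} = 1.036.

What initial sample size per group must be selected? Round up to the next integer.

n = (z_{α/2} + z_β)² · (σ₁² + σ₂²) / δ²
  = (2.576 + 1.036)² · (2·1.8² = 6.48) / 0.7²
  = 13.0465 · 6.48 / 0.49
  = 172.53
Design effect: 2.12 × 172.53 = 365.77.
Adjust for 87% response: 365.77 / 0.87 = 420.43.
Round up → n = 421 per group.

n = 421 per group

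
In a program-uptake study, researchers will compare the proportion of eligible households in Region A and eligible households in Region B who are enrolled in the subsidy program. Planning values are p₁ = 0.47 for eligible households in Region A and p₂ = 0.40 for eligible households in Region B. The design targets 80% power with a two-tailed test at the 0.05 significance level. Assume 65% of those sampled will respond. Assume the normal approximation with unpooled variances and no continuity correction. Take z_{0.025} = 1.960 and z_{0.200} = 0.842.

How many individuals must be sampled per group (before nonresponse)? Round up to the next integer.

n = 1206 per group

n = (z_{α/2} + z_β)² · [p₁(1−p₁) + p₂(1−p₂)] / (p₁ − p₂)²
  = (1.960 + 0.842)² · (0.47·0.53 + 0.40·0.60) / (0.07)²
  = (2.802)² · (0.2491 + 0.2400) / 0.0049
  = 7.8512 · 0.4891 / 0.0049
  = 783.68
Adjust for 65% response: 783.68 / 0.65 = 1205.66.
Round up → n = 1206 per group.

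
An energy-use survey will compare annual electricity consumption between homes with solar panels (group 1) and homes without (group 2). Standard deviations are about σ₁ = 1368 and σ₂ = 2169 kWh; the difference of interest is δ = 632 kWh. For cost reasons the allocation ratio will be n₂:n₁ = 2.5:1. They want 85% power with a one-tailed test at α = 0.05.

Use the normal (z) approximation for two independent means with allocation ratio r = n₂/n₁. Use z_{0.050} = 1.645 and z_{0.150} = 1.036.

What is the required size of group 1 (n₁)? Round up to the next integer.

n₁ = (z_α + z_β)² · (σ₁² + σ₂²/r) / δ²
   = (1.645 + 1.036)² · (1368² + 2169²/2.5) / 632²
   = 7.1878 · (1871424 + 1881824.4) / 399424
   = 7.1878 · 3753248.4 / 399424
   = 67.54
Round up → n₁ = 68; n₂ = r·n₁ = 2.5 × 68 = 170.

n₁ = 68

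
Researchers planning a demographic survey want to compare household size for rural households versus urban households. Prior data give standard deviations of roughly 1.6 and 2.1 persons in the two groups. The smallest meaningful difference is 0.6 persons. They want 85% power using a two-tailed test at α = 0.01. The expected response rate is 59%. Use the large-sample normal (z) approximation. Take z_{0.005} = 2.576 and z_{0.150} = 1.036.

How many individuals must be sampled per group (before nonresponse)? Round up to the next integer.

n = 429 per group

n = (z_{α/2} + z_β)² · (σ₁² + σ₂²) / δ²
  = (2.576 + 1.036)² · (1.6² + 2.1² = 6.97) / 0.6²
  = 13.0465 · 6.97 / 0.36
  = 252.60
Adjust for 59% response: 252.60 / 0.59 = 428.13.
Round up → n = 429 per group.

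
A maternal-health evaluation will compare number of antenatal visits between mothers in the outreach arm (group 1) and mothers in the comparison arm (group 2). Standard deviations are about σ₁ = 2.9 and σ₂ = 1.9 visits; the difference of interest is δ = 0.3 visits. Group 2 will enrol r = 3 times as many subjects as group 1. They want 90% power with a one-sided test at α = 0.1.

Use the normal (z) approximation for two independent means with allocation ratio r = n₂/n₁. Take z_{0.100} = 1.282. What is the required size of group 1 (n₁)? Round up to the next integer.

n₁ = 703

n₁ = (z_α + z_β)² · (σ₁² + σ₂²/r) / δ²
   = (1.282 + 1.282)² · (2.9² + 1.9²/3) / 0.3²
   = 6.5741 · (8.41 + 1.2033) / 0.09
   = 6.5741 · 9.6133 / 0.09
   = 702.21
Round up → n₁ = 703; n₂ = r·n₁ = 3 × 703 = 2109.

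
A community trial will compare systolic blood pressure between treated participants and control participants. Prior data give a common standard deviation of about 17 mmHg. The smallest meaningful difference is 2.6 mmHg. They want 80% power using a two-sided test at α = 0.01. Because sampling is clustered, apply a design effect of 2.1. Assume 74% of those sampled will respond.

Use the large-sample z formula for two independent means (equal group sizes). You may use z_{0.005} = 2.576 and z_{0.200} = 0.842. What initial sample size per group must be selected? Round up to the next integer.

n = (z_{α/2} + z_β)² · (σ₁² + σ₂²) / δ²
  = (2.576 + 0.842)² · (2·17² = 578) / 2.6²
  = 11.6827 · 578 / 6.76
  = 998.91
Design effect: 2.1 × 998.91 = 2097.71.
Adjust for 74% response: 2097.71 / 0.74 = 2834.74.
Round up → n = 2835 per group.

n = 2835 per group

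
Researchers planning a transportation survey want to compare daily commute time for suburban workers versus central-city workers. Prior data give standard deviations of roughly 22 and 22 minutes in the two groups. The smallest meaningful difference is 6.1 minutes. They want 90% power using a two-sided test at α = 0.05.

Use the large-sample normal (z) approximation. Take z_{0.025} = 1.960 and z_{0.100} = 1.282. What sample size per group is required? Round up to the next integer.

n = 274 per group

n = (z_{α/2} + z_β)² · (σ₁² + σ₂²) / δ²
  = (1.960 + 1.282)² · (22² + 22² = 968) / 6.1²
  = 10.5106 · 968 / 37.21
  = 273.43
Round up → n = 274 per group.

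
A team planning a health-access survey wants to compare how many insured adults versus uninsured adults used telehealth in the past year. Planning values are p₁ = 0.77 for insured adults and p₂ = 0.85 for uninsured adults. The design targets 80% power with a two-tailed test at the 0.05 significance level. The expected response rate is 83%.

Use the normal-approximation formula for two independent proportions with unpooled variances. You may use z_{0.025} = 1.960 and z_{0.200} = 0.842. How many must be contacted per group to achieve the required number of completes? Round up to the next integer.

n = 451 per group

n = (z_{α/2} + z_β)² · [p₁(1−p₁) + p₂(1−p₂)] / (p₁ − p₂)²
  = (1.960 + 0.842)² · (0.77·0.23 + 0.85·0.15) / (-0.08)²
  = (2.802)² · (0.1771 + 0.1275) / 0.0064
  = 7.8512 · 0.3046 / 0.0064
  = 373.67
Adjust for 83% response: 373.67 / 0.83 = 450.20.
Round up → n = 451 per group.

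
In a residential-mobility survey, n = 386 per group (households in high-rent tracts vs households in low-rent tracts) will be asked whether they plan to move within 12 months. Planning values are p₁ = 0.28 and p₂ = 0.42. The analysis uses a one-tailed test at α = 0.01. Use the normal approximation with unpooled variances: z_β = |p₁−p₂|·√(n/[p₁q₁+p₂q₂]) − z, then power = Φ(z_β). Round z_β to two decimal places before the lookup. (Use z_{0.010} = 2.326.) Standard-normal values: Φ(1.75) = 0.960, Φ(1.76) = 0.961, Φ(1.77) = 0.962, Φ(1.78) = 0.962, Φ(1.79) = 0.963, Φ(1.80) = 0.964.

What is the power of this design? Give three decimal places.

z_β = |p₁−p₂|·√(n/[p₁q₁+p₂q₂]) − z_α
    = 0.14 · √(386/0.4452) − 2.326
    = 0.14 · 29.4453 − 2.326
    = 4.1223 − 2.326 = 1.7963 → 1.80
Power = Φ(1.80) = 0.964.

Power ≈ 0.964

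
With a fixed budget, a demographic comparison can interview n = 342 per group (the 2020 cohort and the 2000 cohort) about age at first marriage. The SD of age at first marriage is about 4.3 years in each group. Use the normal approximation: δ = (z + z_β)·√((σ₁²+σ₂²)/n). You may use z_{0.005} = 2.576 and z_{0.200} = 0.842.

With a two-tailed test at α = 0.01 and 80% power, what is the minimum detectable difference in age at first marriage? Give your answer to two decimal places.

Minimum detectable difference ≈ 1.12 years

δ = (z_{α/2} + z_β) · √((σ₁²+σ₂²)/n)
  = (2.576 + 0.842) · √(36.98/342)
  = 3.418 · √0.10813
  = 3.418 · 0.3288
  = 1.1239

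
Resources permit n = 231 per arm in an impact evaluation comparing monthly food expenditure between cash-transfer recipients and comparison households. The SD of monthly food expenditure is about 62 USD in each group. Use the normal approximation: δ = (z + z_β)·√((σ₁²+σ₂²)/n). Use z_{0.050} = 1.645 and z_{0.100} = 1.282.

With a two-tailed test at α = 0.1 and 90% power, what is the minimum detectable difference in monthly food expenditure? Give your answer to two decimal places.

Minimum detectable difference ≈ 16.89 USD

δ = (z_{α/2} + z_β) · √((σ₁²+σ₂²)/n)
  = (1.645 + 1.282) · √(7688/231)
  = 2.927 · √33.2814
  = 2.927 · 5.7690
  = 16.8859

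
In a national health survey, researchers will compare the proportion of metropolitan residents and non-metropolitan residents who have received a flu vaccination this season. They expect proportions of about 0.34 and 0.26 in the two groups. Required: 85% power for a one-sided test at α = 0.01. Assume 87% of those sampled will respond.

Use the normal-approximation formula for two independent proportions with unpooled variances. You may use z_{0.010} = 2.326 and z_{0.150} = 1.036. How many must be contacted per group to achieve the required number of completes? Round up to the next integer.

n = 847 per group

n = (z_α + z_β)² · [p₁(1−p₁) + p₂(1−p₂)] / (p₁ − p₂)²
  = (2.326 + 1.036)² · (0.34·0.66 + 0.26·0.74) / (0.08)²
  = (3.362)² · (0.2244 + 0.1924) / 0.0064
  = 11.3030 · 0.4168 / 0.0064
  = 736.11
Adjust for 87% response: 736.11 / 0.87 = 846.10.
Round up → n = 847 per group.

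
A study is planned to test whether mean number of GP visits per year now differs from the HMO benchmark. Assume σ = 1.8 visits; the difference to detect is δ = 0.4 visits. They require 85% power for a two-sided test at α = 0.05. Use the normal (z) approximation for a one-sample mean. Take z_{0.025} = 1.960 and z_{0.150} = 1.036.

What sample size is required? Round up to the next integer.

n = 182

n = (z_{α/2} + z_β)² · σ² / δ²
  = (1.960 + 1.036)² · 1.8² / 0.4²
  = 8.9760 · 3.24 / 0.16
  = 181.76
Round up → n = 182.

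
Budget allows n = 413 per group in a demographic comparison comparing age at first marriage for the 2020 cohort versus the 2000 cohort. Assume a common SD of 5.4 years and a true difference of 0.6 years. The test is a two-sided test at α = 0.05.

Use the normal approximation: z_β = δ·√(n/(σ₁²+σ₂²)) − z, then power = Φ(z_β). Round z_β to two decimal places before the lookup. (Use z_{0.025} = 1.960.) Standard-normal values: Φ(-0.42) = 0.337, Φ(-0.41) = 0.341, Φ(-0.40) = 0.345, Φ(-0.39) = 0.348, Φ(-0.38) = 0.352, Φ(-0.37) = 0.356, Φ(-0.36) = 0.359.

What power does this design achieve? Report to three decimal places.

Power ≈ 0.359

z_β = δ·√(n/(σ₁²+σ₂²)) − z_{α/2}
    = 0.6 · √(413/58.32) − 1.960
    = 0.6 · 2.66113 − 1.960
    = 1.5967 − 1.960 = -0.3633 → -0.36
Power = Φ(-0.36) = 0.359.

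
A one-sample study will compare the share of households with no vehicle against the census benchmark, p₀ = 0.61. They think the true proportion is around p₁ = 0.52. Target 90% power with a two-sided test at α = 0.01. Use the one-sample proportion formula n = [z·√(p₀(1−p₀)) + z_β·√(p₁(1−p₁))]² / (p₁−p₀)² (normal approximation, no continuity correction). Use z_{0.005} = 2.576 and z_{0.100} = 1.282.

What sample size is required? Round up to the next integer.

n = [z_{α/2}·√(p₀q₀) + z_β·√(p₁q₁)]² / (p₁ − p₀)²
  = [2.576·√(0.61·0.39) + 1.282·√(0.52·0.48)]² / (-0.09)²
  = [2.576·0.4877 + 1.282·0.4996]² / 0.0081
  = [1.8969]² / 0.0081
  = 444.24
Round up → n = 445.

n = 445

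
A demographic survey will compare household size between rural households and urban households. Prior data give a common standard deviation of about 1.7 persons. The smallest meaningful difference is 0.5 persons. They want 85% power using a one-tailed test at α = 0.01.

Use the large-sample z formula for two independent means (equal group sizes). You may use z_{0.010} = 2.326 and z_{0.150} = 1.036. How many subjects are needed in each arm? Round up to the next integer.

n = (z_α + z_β)² · (σ₁² + σ₂²) / δ²
  = (2.326 + 1.036)² · (2·1.7² = 5.78) / 0.5²
  = 11.3030 · 5.78 / 0.25
  = 261.33
Round up → n = 262 per group.

n = 262 per group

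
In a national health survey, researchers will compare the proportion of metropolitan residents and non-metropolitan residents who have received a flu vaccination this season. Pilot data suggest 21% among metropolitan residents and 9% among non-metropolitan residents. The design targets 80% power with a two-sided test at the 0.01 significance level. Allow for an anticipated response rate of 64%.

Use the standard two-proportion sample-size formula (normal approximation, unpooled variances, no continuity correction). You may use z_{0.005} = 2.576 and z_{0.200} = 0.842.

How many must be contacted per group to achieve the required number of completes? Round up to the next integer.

n = (z_{α/2} + z_β)² · [p₁(1−p₁) + p₂(1−p₂)] / (p₁ − p₂)²
  = (2.576 + 0.842)² · (0.21·0.79 + 0.09·0.91) / (0.12)²
  = (3.418)² · (0.1659 + 0.0819) / 0.0144
  = 11.6827 · 0.2478 / 0.0144
  = 201.04
Adjust for 64% response: 201.04 / 0.64 = 314.13.
Round up → n = 315 per group.

n = 315 per group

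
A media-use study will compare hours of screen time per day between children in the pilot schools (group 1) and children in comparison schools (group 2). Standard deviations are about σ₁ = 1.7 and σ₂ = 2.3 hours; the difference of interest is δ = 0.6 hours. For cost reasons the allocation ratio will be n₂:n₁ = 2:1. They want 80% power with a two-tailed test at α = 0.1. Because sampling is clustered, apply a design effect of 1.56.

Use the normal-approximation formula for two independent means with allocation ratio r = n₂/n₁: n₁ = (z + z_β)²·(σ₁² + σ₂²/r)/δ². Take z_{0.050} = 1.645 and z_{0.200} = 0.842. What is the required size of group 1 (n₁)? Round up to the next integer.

n₁ = 149

n₁ = (z_{α/2} + z_β)² · (σ₁² + σ₂²/r) / δ²
   = (1.645 + 0.842)² · (1.7² + 2.3²/2) / 0.6²
   = 6.1852 · (2.89 + 2.645) / 0.36
   = 6.1852 · 5.535 / 0.36
   = 95.10
Design effect: 1.56 × 95.10 = 148.35.
Round up → n₁ = 149; n₂ = r·n₁ = 2 × 149 = 298.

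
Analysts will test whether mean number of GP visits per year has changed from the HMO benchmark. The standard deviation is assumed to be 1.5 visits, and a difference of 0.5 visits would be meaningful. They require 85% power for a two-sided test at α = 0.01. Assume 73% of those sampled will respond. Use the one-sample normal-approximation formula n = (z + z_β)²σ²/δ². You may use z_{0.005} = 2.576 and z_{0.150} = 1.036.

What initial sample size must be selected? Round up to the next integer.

n = 161

n = (z_{α/2} + z_β)² · σ² / δ²
  = (2.576 + 1.036)² · 1.5² / 0.5²
  = 13.0465 · 2.25 / 0.25
  = 117.42
Adjust for 73% response: 117.42 / 0.73 = 160.85.
Round up → n = 161.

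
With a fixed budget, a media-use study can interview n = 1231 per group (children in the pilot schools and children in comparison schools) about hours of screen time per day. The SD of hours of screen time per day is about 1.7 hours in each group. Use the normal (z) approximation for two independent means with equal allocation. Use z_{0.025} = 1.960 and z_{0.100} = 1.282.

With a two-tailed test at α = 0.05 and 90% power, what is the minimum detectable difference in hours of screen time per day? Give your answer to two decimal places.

δ = (z_{α/2} + z_β) · √((σ₁²+σ₂²)/n)
  = (1.960 + 1.282) · √(5.78/1231)
  = 3.242 · √0.0047
  = 3.242 · 0.0685
  = 0.2222

Minimum detectable difference ≈ 0.22 hours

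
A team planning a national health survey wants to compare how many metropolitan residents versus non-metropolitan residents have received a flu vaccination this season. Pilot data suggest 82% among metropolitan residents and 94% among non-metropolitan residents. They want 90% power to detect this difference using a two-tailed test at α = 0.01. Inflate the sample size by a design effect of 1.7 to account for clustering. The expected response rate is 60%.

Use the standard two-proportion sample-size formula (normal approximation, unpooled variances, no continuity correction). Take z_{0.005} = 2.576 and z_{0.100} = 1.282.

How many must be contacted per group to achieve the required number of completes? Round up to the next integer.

n = 598 per group

n = (z_{α/2} + z_β)² · [p₁(1−p₁) + p₂(1−p₂)] / (p₁ − p₂)²
  = (2.576 + 1.282)² · (0.82·0.18 + 0.94·0.06) / (-0.12)²
  = (3.858)² · (0.1476 + 0.0564) / 0.0144
  = 14.8842 · 0.2040 / 0.0144
  = 210.86
Design effect: 1.7 × 210.86 = 358.46.
Adjust for 60% response: 358.46 / 0.60 = 597.43.
Round up → n = 598 per group.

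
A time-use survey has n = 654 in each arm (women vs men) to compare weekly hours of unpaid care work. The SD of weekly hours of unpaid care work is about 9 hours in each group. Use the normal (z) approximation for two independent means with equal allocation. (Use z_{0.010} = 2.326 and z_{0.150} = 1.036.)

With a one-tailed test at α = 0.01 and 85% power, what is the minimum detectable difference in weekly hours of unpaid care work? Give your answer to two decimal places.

δ = (z_α + z_β) · √((σ₁²+σ₂²)/n)
  = (2.326 + 1.036) · √(162/654)
  = 3.362 · √0.24771
  = 3.362 · 0.4977
  = 1.6733

Minimum detectable difference ≈ 1.67 hours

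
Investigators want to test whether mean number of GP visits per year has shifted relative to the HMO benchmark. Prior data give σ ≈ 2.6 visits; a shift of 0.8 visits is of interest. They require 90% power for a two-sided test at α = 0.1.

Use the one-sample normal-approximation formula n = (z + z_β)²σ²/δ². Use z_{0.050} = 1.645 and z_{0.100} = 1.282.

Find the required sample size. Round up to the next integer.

n = 91

n = (z_{α/2} + z_β)² · σ² / δ²
  = (1.645 + 1.282)² · 2.6² / 0.8²
  = 8.5673 · 6.76 / 0.64
  = 90.49
Round up → n = 91.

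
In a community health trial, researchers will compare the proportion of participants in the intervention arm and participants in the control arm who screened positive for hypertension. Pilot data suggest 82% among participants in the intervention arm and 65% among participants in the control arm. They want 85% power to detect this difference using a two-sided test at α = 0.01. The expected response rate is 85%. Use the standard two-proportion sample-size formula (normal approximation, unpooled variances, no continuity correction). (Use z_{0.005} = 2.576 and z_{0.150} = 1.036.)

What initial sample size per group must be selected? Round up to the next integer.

n = (z_{α/2} + z_β)² · [p₁(1−p₁) + p₂(1−p₂)] / (p₁ − p₂)²
  = (2.576 + 1.036)² · (0.82·0.18 + 0.65·0.35) / (0.17)²
  = (3.612)² · (0.1476 + 0.2275) / 0.0289
  = 13.0465 · 0.3751 / 0.0289
  = 169.33
Adjust for 85% response: 169.33 / 0.85 = 199.22.
Round up → n = 200 per group.

n = 200 per group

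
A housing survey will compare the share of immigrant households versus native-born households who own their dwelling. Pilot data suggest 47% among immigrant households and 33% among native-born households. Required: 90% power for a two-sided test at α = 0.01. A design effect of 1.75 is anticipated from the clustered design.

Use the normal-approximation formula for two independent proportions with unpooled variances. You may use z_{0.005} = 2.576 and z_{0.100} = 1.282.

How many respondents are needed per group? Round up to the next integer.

n = 625 per group

n = (z_{α/2} + z_β)² · [p₁(1−p₁) + p₂(1−p₂)] / (p₁ − p₂)²
  = (2.576 + 1.282)² · (0.47·0.53 + 0.33·0.67) / (0.14)²
  = (3.858)² · (0.2491 + 0.2211) / 0.0196
  = 14.8842 · 0.4702 / 0.0196
  = 357.07
Design effect: 1.75 × 357.07 = 624.87.
Round up → n = 625 per group.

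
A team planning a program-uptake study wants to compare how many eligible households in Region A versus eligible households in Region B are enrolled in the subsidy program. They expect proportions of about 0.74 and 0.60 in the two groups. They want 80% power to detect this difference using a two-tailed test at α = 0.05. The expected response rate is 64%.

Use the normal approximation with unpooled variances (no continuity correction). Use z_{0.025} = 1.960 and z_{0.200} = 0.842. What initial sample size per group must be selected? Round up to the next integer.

n = (z_{α/2} + z_β)² · [p₁(1−p₁) + p₂(1−p₂)] / (p₁ − p₂)²
  = (1.960 + 0.842)² · (0.74·0.26 + 0.60·0.40) / (0.14)²
  = (2.802)² · (0.1924 + 0.2400) / 0.0196
  = 7.8512 · 0.4324 / 0.0196
  = 173.21
Adjust for 64% response: 173.21 / 0.64 = 270.64.
Round up → n = 271 per group.

n = 271 per group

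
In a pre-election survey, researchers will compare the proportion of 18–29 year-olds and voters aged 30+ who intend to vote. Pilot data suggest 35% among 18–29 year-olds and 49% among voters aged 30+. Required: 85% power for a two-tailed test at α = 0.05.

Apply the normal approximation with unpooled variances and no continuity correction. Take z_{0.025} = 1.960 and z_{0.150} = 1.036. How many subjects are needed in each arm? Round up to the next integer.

n = 219 per group

n = (z_{α/2} + z_β)² · [p₁(1−p₁) + p₂(1−p₂)] / (p₁ − p₂)²
  = (1.960 + 1.036)² · (0.35·0.65 + 0.49·0.51) / (-0.14)²
  = (2.996)² · (0.2275 + 0.2499) / 0.0196
  = 8.9760 · 0.4774 / 0.0196
  = 218.63
Round up → n = 219 per group.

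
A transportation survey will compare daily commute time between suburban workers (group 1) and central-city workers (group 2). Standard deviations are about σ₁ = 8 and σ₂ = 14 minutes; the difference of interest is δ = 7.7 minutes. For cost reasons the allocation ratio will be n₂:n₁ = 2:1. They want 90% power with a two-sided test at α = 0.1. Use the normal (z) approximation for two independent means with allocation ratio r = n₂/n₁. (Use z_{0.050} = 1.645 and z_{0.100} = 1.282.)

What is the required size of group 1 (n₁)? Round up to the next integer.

n₁ = (z_{α/2} + z_β)² · (σ₁² + σ₂²/r) / δ²
   = (1.645 + 1.282)² · (8² + 14²/2) / 7.7²
   = 8.5673 · (64 + 98) / 59.29
   = 8.5673 · 162 / 59.29
   = 23.41
Round up → n₁ = 24; n₂ = r·n₁ = 2 × 24 = 48.

n₁ = 24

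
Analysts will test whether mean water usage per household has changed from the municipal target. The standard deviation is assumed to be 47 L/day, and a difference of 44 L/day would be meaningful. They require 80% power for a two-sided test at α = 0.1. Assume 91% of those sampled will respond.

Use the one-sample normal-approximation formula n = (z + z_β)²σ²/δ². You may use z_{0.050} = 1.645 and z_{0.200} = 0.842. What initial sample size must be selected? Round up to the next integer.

n = (z_{α/2} + z_β)² · σ² / δ²
  = (1.645 + 0.842)² · 47² / 44²
  = 6.1852 · 2209 / 1936
  = 7.06
Adjust for 91% response: 7.06 / 0.91 = 7.76.
Round up → n = 8.

n = 8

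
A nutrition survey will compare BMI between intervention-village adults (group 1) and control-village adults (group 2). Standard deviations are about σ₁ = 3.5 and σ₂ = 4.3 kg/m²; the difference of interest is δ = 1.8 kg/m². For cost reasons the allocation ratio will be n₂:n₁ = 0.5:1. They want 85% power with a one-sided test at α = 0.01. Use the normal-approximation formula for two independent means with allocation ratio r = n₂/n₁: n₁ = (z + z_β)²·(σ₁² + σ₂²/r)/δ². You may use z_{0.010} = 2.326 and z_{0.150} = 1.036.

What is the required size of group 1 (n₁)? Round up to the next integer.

n₁ = (z_α + z_β)² · (σ₁² + σ₂²/r) / δ²
   = (2.326 + 1.036)² · (3.5² + 4.3²/0.5) / 1.8²
   = 11.3030 · (12.25 + 36.98) / 3.24
   = 11.3030 · 49.23 / 3.24
   = 171.74
Round up → n₁ = 172; n₂ = r·n₁ = 0.5 × 172 = 86.

n₁ = 172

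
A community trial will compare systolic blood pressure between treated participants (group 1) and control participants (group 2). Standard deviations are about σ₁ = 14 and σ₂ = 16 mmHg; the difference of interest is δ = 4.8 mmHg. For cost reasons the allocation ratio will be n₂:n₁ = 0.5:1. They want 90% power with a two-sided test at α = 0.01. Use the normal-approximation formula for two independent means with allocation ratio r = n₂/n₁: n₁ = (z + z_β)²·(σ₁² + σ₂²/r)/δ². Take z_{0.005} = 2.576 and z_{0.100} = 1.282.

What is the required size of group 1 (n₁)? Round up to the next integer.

n₁ = 458

n₁ = (z_{α/2} + z_β)² · (σ₁² + σ₂²/r) / δ²
   = (2.576 + 1.282)² · (14² + 16²/0.5) / 4.8²
   = 14.8842 · (196 + 512) / 23.04
   = 14.8842 · 708 / 23.04
   = 457.38
Round up → n₁ = 458; n₂ = r·n₁ = 0.5 × 458 = 229.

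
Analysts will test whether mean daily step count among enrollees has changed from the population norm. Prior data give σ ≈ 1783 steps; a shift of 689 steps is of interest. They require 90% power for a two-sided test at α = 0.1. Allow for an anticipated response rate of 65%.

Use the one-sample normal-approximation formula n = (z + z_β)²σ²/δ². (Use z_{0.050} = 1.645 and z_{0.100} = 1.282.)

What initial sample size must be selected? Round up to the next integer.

n = (z_{α/2} + z_β)² · σ² / δ²
  = (1.645 + 1.282)² · 1783² / 689²
  = 8.5673 · 3179089 / 474721
  = 57.37
Adjust for 65% response: 57.37 / 0.65 = 88.27.
Round up → n = 89.

n = 89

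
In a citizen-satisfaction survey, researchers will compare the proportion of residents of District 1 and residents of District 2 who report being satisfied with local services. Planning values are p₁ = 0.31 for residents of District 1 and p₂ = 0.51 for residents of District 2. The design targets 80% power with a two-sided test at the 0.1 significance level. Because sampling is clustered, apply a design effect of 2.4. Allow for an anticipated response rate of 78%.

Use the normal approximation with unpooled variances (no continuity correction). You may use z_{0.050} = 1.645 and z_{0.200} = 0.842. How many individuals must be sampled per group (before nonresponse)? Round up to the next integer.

n = (z_{α/2} + z_β)² · [p₁(1−p₁) + p₂(1−p₂)] / (p₁ − p₂)²
  = (1.645 + 0.842)² · (0.31·0.69 + 0.51·0.49) / (-0.20)²
  = (2.487)² · (0.2139 + 0.2499) / 0.0400
  = 6.1852 · 0.4638 / 0.0400
  = 71.72
Design effect: 2.4 × 71.72 = 172.12.
Adjust for 78% response: 172.12 / 0.78 = 220.67.
Round up → n = 221 per group.

n = 221 per group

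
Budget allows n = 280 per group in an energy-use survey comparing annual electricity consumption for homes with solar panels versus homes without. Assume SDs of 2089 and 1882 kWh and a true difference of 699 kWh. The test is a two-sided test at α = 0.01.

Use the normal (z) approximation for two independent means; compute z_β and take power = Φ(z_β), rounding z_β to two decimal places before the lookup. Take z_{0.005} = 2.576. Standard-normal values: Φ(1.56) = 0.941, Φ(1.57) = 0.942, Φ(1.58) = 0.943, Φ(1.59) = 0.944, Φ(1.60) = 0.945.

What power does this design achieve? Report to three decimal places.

z_β = δ·√(n/(σ₁²+σ₂²)) − z_{α/2}
    = 699 · √(280/7905845) − 2.576
    = 699 · 0.00595 − 2.576
    = 4.1599 − 2.576 = 1.5839 → 1.58
Power = Φ(1.58) = 0.943.

Power ≈ 0.943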